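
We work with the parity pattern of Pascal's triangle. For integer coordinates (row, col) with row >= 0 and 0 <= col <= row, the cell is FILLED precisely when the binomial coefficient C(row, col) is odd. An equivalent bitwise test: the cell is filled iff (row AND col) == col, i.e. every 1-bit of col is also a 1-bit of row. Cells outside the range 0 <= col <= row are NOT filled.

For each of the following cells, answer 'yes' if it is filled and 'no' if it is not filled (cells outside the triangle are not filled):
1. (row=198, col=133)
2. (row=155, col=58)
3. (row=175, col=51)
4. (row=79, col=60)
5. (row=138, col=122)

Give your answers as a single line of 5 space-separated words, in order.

Answer: no no no no no

Derivation:
(198,133): row=0b11000110, col=0b10000101, row AND col = 0b10000100 = 132; 132 != 133 -> empty
(155,58): row=0b10011011, col=0b111010, row AND col = 0b11010 = 26; 26 != 58 -> empty
(175,51): row=0b10101111, col=0b110011, row AND col = 0b100011 = 35; 35 != 51 -> empty
(79,60): row=0b1001111, col=0b111100, row AND col = 0b1100 = 12; 12 != 60 -> empty
(138,122): row=0b10001010, col=0b1111010, row AND col = 0b1010 = 10; 10 != 122 -> empty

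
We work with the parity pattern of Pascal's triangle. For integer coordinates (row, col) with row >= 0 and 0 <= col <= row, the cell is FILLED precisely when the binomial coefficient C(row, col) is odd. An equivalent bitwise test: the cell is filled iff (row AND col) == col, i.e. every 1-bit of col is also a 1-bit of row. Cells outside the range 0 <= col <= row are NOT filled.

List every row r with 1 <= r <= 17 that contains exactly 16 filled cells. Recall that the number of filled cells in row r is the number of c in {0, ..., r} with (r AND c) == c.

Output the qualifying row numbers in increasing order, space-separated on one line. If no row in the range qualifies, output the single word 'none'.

Row r has 2^popcount(r) filled cells, so we need popcount(r) = log2(16) = 4.
Scan r = 1..17 and keep those with exactly 4 one-bits:
r=1=1 popcount=1 -> skip
r=2=10 popcount=1 -> skip
r=3=11 popcount=2 -> skip
r=4=100 popcount=1 -> skip
r=5=101 popcount=2 -> skip
r=6=110 popcount=2 -> skip
r=7=111 popcount=3 -> skip
r=8=1000 popcount=1 -> skip
r=9=1001 popcount=2 -> skip
r=10=1010 popcount=2 -> skip
r=11=1011 popcount=3 -> skip
r=12=1100 popcount=2 -> skip
r=13=1101 popcount=3 -> skip
r=14=1110 popcount=3 -> skip
r=15=1111 popcount=4 -> KEEP
r=16=10000 popcount=1 -> skip
r=17=10001 popcount=2 -> skip
Kept rows: 15

Answer: 15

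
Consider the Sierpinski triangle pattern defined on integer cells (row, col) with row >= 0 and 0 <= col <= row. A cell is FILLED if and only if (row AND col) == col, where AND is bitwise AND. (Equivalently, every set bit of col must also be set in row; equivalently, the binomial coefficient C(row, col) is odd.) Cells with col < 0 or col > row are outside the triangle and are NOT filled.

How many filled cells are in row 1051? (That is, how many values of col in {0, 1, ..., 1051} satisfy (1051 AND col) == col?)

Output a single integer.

Answer: 32

Derivation:
1051 in binary = 10000011011
popcount(1051) = number of 1-bits in 10000011011 = 5
A col c satisfies (1051 AND c) == c iff every set bit of c is also set in 1051; each of the 5 set bits of 1051 can independently be on or off in c.
count = 2^5 = 32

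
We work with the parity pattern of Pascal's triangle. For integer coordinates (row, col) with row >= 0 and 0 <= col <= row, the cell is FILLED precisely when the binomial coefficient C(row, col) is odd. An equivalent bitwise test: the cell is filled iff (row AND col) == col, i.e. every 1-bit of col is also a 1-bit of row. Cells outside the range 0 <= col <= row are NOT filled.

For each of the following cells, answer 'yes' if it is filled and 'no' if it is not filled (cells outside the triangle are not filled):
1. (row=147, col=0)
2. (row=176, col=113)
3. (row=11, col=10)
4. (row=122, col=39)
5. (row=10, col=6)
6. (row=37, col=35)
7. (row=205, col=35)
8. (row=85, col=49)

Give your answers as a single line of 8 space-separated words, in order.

(147,0): row=0b10010011, col=0b0, row AND col = 0b0 = 0; 0 == 0 -> filled
(176,113): row=0b10110000, col=0b1110001, row AND col = 0b110000 = 48; 48 != 113 -> empty
(11,10): row=0b1011, col=0b1010, row AND col = 0b1010 = 10; 10 == 10 -> filled
(122,39): row=0b1111010, col=0b100111, row AND col = 0b100010 = 34; 34 != 39 -> empty
(10,6): row=0b1010, col=0b110, row AND col = 0b10 = 2; 2 != 6 -> empty
(37,35): row=0b100101, col=0b100011, row AND col = 0b100001 = 33; 33 != 35 -> empty
(205,35): row=0b11001101, col=0b100011, row AND col = 0b1 = 1; 1 != 35 -> empty
(85,49): row=0b1010101, col=0b110001, row AND col = 0b10001 = 17; 17 != 49 -> empty

Answer: yes no yes no no no no no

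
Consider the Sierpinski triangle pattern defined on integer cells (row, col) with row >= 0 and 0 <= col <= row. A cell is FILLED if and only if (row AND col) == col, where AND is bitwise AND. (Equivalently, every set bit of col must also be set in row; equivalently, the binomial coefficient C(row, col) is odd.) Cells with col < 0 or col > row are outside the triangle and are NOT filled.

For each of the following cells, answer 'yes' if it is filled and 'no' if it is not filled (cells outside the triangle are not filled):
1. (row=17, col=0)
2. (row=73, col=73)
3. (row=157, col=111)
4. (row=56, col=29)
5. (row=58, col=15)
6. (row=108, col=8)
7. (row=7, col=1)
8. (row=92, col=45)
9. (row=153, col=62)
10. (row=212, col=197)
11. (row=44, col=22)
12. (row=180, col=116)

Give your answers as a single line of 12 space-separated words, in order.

Answer: yes yes no no no yes yes no no no no no

Derivation:
(17,0): row=0b10001, col=0b0, row AND col = 0b0 = 0; 0 == 0 -> filled
(73,73): row=0b1001001, col=0b1001001, row AND col = 0b1001001 = 73; 73 == 73 -> filled
(157,111): row=0b10011101, col=0b1101111, row AND col = 0b1101 = 13; 13 != 111 -> empty
(56,29): row=0b111000, col=0b11101, row AND col = 0b11000 = 24; 24 != 29 -> empty
(58,15): row=0b111010, col=0b1111, row AND col = 0b1010 = 10; 10 != 15 -> empty
(108,8): row=0b1101100, col=0b1000, row AND col = 0b1000 = 8; 8 == 8 -> filled
(7,1): row=0b111, col=0b1, row AND col = 0b1 = 1; 1 == 1 -> filled
(92,45): row=0b1011100, col=0b101101, row AND col = 0b1100 = 12; 12 != 45 -> empty
(153,62): row=0b10011001, col=0b111110, row AND col = 0b11000 = 24; 24 != 62 -> empty
(212,197): row=0b11010100, col=0b11000101, row AND col = 0b11000100 = 196; 196 != 197 -> empty
(44,22): row=0b101100, col=0b10110, row AND col = 0b100 = 4; 4 != 22 -> empty
(180,116): row=0b10110100, col=0b1110100, row AND col = 0b110100 = 52; 52 != 116 -> empty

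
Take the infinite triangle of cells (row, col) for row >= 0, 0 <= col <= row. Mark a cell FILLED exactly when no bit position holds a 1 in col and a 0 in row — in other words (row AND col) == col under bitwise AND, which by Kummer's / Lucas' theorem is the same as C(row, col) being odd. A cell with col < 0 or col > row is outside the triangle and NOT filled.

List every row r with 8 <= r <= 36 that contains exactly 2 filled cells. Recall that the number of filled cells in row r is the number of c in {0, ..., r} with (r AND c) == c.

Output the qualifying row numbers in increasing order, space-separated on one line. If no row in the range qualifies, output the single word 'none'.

Row r has 2^popcount(r) filled cells, so we need popcount(r) = log2(2) = 1.
Scan r = 8..36 and keep those with exactly 1 one-bits:
r=8=1000 popcount=1 -> KEEP
r=9=1001 popcount=2 -> skip
r=10=1010 popcount=2 -> skip
r=11=1011 popcount=3 -> skip
r=12=1100 popcount=2 -> skip
r=13=1101 popcount=3 -> skip
r=14=1110 popcount=3 -> skip
r=15=1111 popcount=4 -> skip
r=16=10000 popcount=1 -> KEEP
r=17=10001 popcount=2 -> skip
r=18=10010 popcount=2 -> skip
r=19=10011 popcount=3 -> skip
r=20=10100 popcount=2 -> skip
r=21=10101 popcount=3 -> skip
r=22=10110 popcount=3 -> skip
r=23=10111 popcount=4 -> skip
r=24=11000 popcount=2 -> skip
r=25=11001 popcount=3 -> skip
r=26=11010 popcount=3 -> skip
r=27=11011 popcount=4 -> skip
r=28=11100 popcount=3 -> skip
r=29=11101 popcount=4 -> skip
r=30=11110 popcount=4 -> skip
r=31=11111 popcount=5 -> skip
r=32=100000 popcount=1 -> KEEP
r=33=100001 popcount=2 -> skip
r=34=100010 popcount=2 -> skip
r=35=100011 popcount=3 -> skip
r=36=100100 popcount=2 -> skip
Kept rows: 8 16 32

Answer: 8 16 32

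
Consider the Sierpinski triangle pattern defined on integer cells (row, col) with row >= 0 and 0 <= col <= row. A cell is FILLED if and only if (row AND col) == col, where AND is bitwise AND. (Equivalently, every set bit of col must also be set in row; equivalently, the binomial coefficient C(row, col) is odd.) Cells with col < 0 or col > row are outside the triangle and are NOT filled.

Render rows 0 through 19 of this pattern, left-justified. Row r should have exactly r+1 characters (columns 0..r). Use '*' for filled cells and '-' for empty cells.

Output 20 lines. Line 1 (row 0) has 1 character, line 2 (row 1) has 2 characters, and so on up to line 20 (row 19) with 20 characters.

r0=0: *
r1=1: **
r2=10: *-*
r3=11: ****
r4=100: *---*
r5=101: **--**
r6=110: *-*-*-*
r7=111: ********
r8=1000: *-------*
r9=1001: **------**
r10=1010: *-*-----*-*
r11=1011: ****----****
r12=1100: *---*---*---*
r13=1101: **--**--**--**
r14=1110: *-*-*-*-*-*-*-*
r15=1111: ****************
r16=10000: *---------------*
r17=10001: **--------------**
r18=10010: *-*-------------*-*
r19=10011: ****------------****

Answer: *
**
*-*
****
*---*
**--**
*-*-*-*
********
*-------*
**------**
*-*-----*-*
****----****
*---*---*---*
**--**--**--**
*-*-*-*-*-*-*-*
****************
*---------------*
**--------------**
*-*-------------*-*
****------------****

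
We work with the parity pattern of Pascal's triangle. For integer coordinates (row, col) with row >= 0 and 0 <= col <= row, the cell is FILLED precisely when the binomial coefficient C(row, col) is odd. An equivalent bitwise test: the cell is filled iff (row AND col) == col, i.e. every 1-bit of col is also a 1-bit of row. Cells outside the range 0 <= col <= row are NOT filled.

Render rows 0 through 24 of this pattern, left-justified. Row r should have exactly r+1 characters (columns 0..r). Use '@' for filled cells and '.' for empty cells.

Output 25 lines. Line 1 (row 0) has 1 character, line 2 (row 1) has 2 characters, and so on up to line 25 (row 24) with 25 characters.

r0=0: @
r1=1: @@
r2=10: @.@
r3=11: @@@@
r4=100: @...@
r5=101: @@..@@
r6=110: @.@.@.@
r7=111: @@@@@@@@
r8=1000: @.......@
r9=1001: @@......@@
r10=1010: @.@.....@.@
r11=1011: @@@@....@@@@
r12=1100: @...@...@...@
r13=1101: @@..@@..@@..@@
r14=1110: @.@.@.@.@.@.@.@
r15=1111: @@@@@@@@@@@@@@@@
r16=10000: @...............@
r17=10001: @@..............@@
r18=10010: @.@.............@.@
r19=10011: @@@@............@@@@
r20=10100: @...@...........@...@
r21=10101: @@..@@..........@@..@@
r22=10110: @.@.@.@.........@.@.@.@
r23=10111: @@@@@@@@........@@@@@@@@
r24=11000: @.......@.......@.......@

Answer: @
@@
@.@
@@@@
@...@
@@..@@
@.@.@.@
@@@@@@@@
@.......@
@@......@@
@.@.....@.@
@@@@....@@@@
@...@...@...@
@@..@@..@@..@@
@.@.@.@.@.@.@.@
@@@@@@@@@@@@@@@@
@...............@
@@..............@@
@.@.............@.@
@@@@............@@@@
@...@...........@...@
@@..@@..........@@..@@
@.@.@.@.........@.@.@.@
@@@@@@@@........@@@@@@@@
@.......@.......@.......@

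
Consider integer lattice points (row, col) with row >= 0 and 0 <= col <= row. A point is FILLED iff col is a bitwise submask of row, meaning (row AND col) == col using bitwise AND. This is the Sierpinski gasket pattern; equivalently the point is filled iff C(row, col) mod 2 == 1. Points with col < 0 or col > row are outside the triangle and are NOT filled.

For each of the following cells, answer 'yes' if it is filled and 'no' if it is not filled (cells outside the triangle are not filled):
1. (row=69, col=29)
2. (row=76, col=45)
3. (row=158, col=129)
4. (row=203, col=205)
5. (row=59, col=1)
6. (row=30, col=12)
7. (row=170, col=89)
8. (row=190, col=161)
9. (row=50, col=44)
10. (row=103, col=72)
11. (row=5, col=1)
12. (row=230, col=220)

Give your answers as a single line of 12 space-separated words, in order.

(69,29): row=0b1000101, col=0b11101, row AND col = 0b101 = 5; 5 != 29 -> empty
(76,45): row=0b1001100, col=0b101101, row AND col = 0b1100 = 12; 12 != 45 -> empty
(158,129): row=0b10011110, col=0b10000001, row AND col = 0b10000000 = 128; 128 != 129 -> empty
(203,205): col outside [0, 203] -> not filled
(59,1): row=0b111011, col=0b1, row AND col = 0b1 = 1; 1 == 1 -> filled
(30,12): row=0b11110, col=0b1100, row AND col = 0b1100 = 12; 12 == 12 -> filled
(170,89): row=0b10101010, col=0b1011001, row AND col = 0b1000 = 8; 8 != 89 -> empty
(190,161): row=0b10111110, col=0b10100001, row AND col = 0b10100000 = 160; 160 != 161 -> empty
(50,44): row=0b110010, col=0b101100, row AND col = 0b100000 = 32; 32 != 44 -> empty
(103,72): row=0b1100111, col=0b1001000, row AND col = 0b1000000 = 64; 64 != 72 -> empty
(5,1): row=0b101, col=0b1, row AND col = 0b1 = 1; 1 == 1 -> filled
(230,220): row=0b11100110, col=0b11011100, row AND col = 0b11000100 = 196; 196 != 220 -> empty

Answer: no no no no yes yes no no no no yes no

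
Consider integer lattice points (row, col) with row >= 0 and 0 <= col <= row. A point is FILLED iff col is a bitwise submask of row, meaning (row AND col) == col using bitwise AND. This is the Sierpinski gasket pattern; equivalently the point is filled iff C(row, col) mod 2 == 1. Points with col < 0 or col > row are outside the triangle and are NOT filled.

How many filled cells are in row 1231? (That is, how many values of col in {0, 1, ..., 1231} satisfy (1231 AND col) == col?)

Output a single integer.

1231 in binary = 10011001111
popcount(1231) = number of 1-bits in 10011001111 = 7
A col c satisfies (1231 AND c) == c iff every set bit of c is also set in 1231; each of the 7 set bits of 1231 can independently be on or off in c.
count = 2^7 = 128

Answer: 128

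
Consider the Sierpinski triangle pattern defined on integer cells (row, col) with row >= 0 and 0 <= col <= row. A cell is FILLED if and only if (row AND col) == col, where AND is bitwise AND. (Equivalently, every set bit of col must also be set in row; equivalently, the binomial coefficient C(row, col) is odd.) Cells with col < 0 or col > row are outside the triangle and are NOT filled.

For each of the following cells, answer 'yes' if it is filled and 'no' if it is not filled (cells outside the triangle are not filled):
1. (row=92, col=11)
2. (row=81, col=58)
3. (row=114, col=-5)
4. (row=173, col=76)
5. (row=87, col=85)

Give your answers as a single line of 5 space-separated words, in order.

Answer: no no no no yes

Derivation:
(92,11): row=0b1011100, col=0b1011, row AND col = 0b1000 = 8; 8 != 11 -> empty
(81,58): row=0b1010001, col=0b111010, row AND col = 0b10000 = 16; 16 != 58 -> empty
(114,-5): col outside [0, 114] -> not filled
(173,76): row=0b10101101, col=0b1001100, row AND col = 0b1100 = 12; 12 != 76 -> empty
(87,85): row=0b1010111, col=0b1010101, row AND col = 0b1010101 = 85; 85 == 85 -> filled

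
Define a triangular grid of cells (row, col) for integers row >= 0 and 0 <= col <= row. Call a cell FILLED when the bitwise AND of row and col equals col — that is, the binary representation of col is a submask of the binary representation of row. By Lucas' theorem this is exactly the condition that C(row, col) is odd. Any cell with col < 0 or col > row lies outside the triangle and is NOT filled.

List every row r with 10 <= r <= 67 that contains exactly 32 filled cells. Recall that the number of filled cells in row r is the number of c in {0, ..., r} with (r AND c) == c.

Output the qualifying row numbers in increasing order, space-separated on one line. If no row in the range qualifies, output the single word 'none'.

Answer: 31 47 55 59 61 62

Derivation:
Row r has 2^popcount(r) filled cells, so we need popcount(r) = log2(32) = 5.
Scan r = 10..67 and keep those with exactly 5 one-bits:
r=10=1010 popcount=2 -> skip
r=11=1011 popcount=3 -> skip
r=12=1100 popcount=2 -> skip
r=13=1101 popcount=3 -> skip
r=14=1110 popcount=3 -> skip
r=15=1111 popcount=4 -> skip
r=16=10000 popcount=1 -> skip
r=17=10001 popcount=2 -> skip
r=18=10010 popcount=2 -> skip
r=19=10011 popcount=3 -> skip
r=20=10100 popcount=2 -> skip
r=21=10101 popcount=3 -> skip
r=22=10110 popcount=3 -> skip
r=23=10111 popcount=4 -> skip
r=24=11000 popcount=2 -> skip
r=25=11001 popcount=3 -> skip
r=26=11010 popcount=3 -> skip
r=27=11011 popcount=4 -> skip
r=28=11100 popcount=3 -> skip
r=29=11101 popcount=4 -> skip
r=30=11110 popcount=4 -> skip
r=31=11111 popcount=5 -> KEEP
r=32=100000 popcount=1 -> skip
r=33=100001 popcount=2 -> skip
r=34=100010 popcount=2 -> skip
r=35=100011 popcount=3 -> skip
r=36=100100 popcount=2 -> skip
r=37=100101 popcount=3 -> skip
r=38=100110 popcount=3 -> skip
r=39=100111 popcount=4 -> skip
r=40=101000 popcount=2 -> skip
r=41=101001 popcount=3 -> skip
r=42=101010 popcount=3 -> skip
r=43=101011 popcount=4 -> skip
r=44=101100 popcount=3 -> skip
r=45=101101 popcount=4 -> skip
r=46=101110 popcount=4 -> skip
r=47=101111 popcount=5 -> KEEP
r=48=110000 popcount=2 -> skip
r=49=110001 popcount=3 -> skip
r=50=110010 popcount=3 -> skip
r=51=110011 popcount=4 -> skip
r=52=110100 popcount=3 -> skip
r=53=110101 popcount=4 -> skip
r=54=110110 popcount=4 -> skip
r=55=110111 popcount=5 -> KEEP
r=56=111000 popcount=3 -> skip
r=57=111001 popcount=4 -> skip
r=58=111010 popcount=4 -> skip
r=59=111011 popcount=5 -> KEEP
r=60=111100 popcount=4 -> skip
r=61=111101 popcount=5 -> KEEP
r=62=111110 popcount=5 -> KEEP
r=63=111111 popcount=6 -> skip
r=64=1000000 popcount=1 -> skip
r=65=1000001 popcount=2 -> skip
r=66=1000010 popcount=2 -> skip
r=67=1000011 popcount=3 -> skip
Kept rows: 31 47 55 59 61 62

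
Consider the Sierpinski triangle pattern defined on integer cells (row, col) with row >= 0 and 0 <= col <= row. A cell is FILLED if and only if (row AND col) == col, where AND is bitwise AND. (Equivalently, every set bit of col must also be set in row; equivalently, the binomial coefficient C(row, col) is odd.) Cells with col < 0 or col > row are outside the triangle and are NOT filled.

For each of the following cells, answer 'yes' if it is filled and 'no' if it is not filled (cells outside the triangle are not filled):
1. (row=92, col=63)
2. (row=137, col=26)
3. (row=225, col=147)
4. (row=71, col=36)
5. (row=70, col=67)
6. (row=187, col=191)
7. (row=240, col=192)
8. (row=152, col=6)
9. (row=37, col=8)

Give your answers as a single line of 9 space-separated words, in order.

Answer: no no no no no no yes no no

Derivation:
(92,63): row=0b1011100, col=0b111111, row AND col = 0b11100 = 28; 28 != 63 -> empty
(137,26): row=0b10001001, col=0b11010, row AND col = 0b1000 = 8; 8 != 26 -> empty
(225,147): row=0b11100001, col=0b10010011, row AND col = 0b10000001 = 129; 129 != 147 -> empty
(71,36): row=0b1000111, col=0b100100, row AND col = 0b100 = 4; 4 != 36 -> empty
(70,67): row=0b1000110, col=0b1000011, row AND col = 0b1000010 = 66; 66 != 67 -> empty
(187,191): col outside [0, 187] -> not filled
(240,192): row=0b11110000, col=0b11000000, row AND col = 0b11000000 = 192; 192 == 192 -> filled
(152,6): row=0b10011000, col=0b110, row AND col = 0b0 = 0; 0 != 6 -> empty
(37,8): row=0b100101, col=0b1000, row AND col = 0b0 = 0; 0 != 8 -> empty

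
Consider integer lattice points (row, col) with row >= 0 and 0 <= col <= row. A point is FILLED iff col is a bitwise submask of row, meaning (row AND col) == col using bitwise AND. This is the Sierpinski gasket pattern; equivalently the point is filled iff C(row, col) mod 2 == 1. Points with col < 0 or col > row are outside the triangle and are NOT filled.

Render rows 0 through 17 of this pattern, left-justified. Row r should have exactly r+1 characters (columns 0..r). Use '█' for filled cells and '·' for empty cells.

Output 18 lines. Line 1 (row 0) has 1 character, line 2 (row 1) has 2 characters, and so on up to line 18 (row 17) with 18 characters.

Answer: █
██
█·█
████
█···█
██··██
█·█·█·█
████████
█·······█
██······██
█·█·····█·█
████····████
█···█···█···█
██··██··██··██
█·█·█·█·█·█·█·█
████████████████
█···············█
██··············██

Derivation:
r0=0: █
r1=1: ██
r2=10: █·█
r3=11: ████
r4=100: █···█
r5=101: ██··██
r6=110: █·█·█·█
r7=111: ████████
r8=1000: █·······█
r9=1001: ██······██
r10=1010: █·█·····█·█
r11=1011: ████····████
r12=1100: █···█···█···█
r13=1101: ██··██··██··██
r14=1110: █·█·█·█·█·█·█·█
r15=1111: ████████████████
r16=10000: █···············█
r17=10001: ██··············██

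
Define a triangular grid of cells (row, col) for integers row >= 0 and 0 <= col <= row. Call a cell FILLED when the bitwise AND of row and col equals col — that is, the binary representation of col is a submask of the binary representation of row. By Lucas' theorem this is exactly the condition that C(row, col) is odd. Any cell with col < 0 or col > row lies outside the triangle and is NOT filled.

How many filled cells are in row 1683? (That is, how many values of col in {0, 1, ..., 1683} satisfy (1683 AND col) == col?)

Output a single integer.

1683 in binary = 11010010011
popcount(1683) = number of 1-bits in 11010010011 = 6
A col c satisfies (1683 AND c) == c iff every set bit of c is also set in 1683; each of the 6 set bits of 1683 can independently be on or off in c.
count = 2^6 = 64

Answer: 64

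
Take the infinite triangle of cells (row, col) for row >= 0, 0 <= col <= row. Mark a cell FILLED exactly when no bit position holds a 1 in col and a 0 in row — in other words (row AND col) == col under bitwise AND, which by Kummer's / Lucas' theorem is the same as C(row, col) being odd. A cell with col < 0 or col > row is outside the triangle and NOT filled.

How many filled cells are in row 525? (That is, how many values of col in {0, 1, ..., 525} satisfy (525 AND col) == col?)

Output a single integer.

Answer: 16

Derivation:
525 in binary = 1000001101
popcount(525) = number of 1-bits in 1000001101 = 4
A col c satisfies (525 AND c) == c iff every set bit of c is also set in 525; each of the 4 set bits of 525 can independently be on or off in c.
count = 2^4 = 16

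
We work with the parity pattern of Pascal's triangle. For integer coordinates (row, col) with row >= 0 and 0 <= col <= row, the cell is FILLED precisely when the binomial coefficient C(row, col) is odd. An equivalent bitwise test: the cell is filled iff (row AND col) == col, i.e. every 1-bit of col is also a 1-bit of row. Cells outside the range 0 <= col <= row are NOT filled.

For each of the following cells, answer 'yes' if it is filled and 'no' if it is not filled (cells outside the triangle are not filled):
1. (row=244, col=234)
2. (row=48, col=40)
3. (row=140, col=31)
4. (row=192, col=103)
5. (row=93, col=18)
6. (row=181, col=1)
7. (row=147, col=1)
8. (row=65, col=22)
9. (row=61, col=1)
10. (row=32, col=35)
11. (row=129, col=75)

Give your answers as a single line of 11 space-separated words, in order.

Answer: no no no no no yes yes no yes no no

Derivation:
(244,234): row=0b11110100, col=0b11101010, row AND col = 0b11100000 = 224; 224 != 234 -> empty
(48,40): row=0b110000, col=0b101000, row AND col = 0b100000 = 32; 32 != 40 -> empty
(140,31): row=0b10001100, col=0b11111, row AND col = 0b1100 = 12; 12 != 31 -> empty
(192,103): row=0b11000000, col=0b1100111, row AND col = 0b1000000 = 64; 64 != 103 -> empty
(93,18): row=0b1011101, col=0b10010, row AND col = 0b10000 = 16; 16 != 18 -> empty
(181,1): row=0b10110101, col=0b1, row AND col = 0b1 = 1; 1 == 1 -> filled
(147,1): row=0b10010011, col=0b1, row AND col = 0b1 = 1; 1 == 1 -> filled
(65,22): row=0b1000001, col=0b10110, row AND col = 0b0 = 0; 0 != 22 -> empty
(61,1): row=0b111101, col=0b1, row AND col = 0b1 = 1; 1 == 1 -> filled
(32,35): col outside [0, 32] -> not filled
(129,75): row=0b10000001, col=0b1001011, row AND col = 0b1 = 1; 1 != 75 -> empty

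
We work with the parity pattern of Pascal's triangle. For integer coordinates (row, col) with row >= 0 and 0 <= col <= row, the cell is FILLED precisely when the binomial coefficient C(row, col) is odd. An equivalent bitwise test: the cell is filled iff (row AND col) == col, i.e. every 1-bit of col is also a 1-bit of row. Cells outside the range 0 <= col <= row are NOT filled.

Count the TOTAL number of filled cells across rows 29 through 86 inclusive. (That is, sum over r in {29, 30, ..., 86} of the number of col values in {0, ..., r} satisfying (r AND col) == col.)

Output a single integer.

r29=11101 pc4: +16 =16
r30=11110 pc4: +16 =32
r31=11111 pc5: +32 =64
r32=100000 pc1: +2 =66
r33=100001 pc2: +4 =70
r34=100010 pc2: +4 =74
r35=100011 pc3: +8 =82
r36=100100 pc2: +4 =86
r37=100101 pc3: +8 =94
r38=100110 pc3: +8 =102
r39=100111 pc4: +16 =118
r40=101000 pc2: +4 =122
r41=101001 pc3: +8 =130
r42=101010 pc3: +8 =138
r43=101011 pc4: +16 =154
r44=101100 pc3: +8 =162
r45=101101 pc4: +16 =178
r46=101110 pc4: +16 =194
r47=101111 pc5: +32 =226
r48=110000 pc2: +4 =230
r49=110001 pc3: +8 =238
r50=110010 pc3: +8 =246
r51=110011 pc4: +16 =262
r52=110100 pc3: +8 =270
r53=110101 pc4: +16 =286
r54=110110 pc4: +16 =302
r55=110111 pc5: +32 =334
r56=111000 pc3: +8 =342
r57=111001 pc4: +16 =358
r58=111010 pc4: +16 =374
r59=111011 pc5: +32 =406
r60=111100 pc4: +16 =422
r61=111101 pc5: +32 =454
r62=111110 pc5: +32 =486
r63=111111 pc6: +64 =550
r64=1000000 pc1: +2 =552
r65=1000001 pc2: +4 =556
r66=1000010 pc2: +4 =560
r67=1000011 pc3: +8 =568
r68=1000100 pc2: +4 =572
r69=1000101 pc3: +8 =580
r70=1000110 pc3: +8 =588
r71=1000111 pc4: +16 =604
r72=1001000 pc2: +4 =608
r73=1001001 pc3: +8 =616
r74=1001010 pc3: +8 =624
r75=1001011 pc4: +16 =640
r76=1001100 pc3: +8 =648
r77=1001101 pc4: +16 =664
r78=1001110 pc4: +16 =680
r79=1001111 pc5: +32 =712
r80=1010000 pc2: +4 =716
r81=1010001 pc3: +8 =724
r82=1010010 pc3: +8 =732
r83=1010011 pc4: +16 =748
r84=1010100 pc3: +8 =756
r85=1010101 pc4: +16 =772
r86=1010110 pc4: +16 =788

Answer: 788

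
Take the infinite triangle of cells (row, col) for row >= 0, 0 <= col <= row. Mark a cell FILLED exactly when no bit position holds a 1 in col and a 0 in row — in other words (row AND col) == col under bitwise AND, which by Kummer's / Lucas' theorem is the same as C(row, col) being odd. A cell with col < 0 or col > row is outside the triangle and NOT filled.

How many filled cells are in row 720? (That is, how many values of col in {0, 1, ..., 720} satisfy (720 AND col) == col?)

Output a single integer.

Answer: 16

Derivation:
720 in binary = 1011010000
popcount(720) = number of 1-bits in 1011010000 = 4
A col c satisfies (720 AND c) == c iff every set bit of c is also set in 720; each of the 4 set bits of 720 can independently be on or off in c.
count = 2^4 = 16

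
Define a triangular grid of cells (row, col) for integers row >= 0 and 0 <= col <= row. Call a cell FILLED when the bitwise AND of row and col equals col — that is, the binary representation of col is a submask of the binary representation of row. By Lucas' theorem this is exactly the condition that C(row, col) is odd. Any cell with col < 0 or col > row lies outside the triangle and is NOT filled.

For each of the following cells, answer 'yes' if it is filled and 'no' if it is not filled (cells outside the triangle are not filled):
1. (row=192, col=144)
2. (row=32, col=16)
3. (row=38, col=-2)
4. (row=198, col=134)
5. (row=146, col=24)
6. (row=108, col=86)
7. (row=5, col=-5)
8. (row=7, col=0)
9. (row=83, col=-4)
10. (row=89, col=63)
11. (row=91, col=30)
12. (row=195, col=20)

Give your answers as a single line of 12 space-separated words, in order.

Answer: no no no yes no no no yes no no no no

Derivation:
(192,144): row=0b11000000, col=0b10010000, row AND col = 0b10000000 = 128; 128 != 144 -> empty
(32,16): row=0b100000, col=0b10000, row AND col = 0b0 = 0; 0 != 16 -> empty
(38,-2): col outside [0, 38] -> not filled
(198,134): row=0b11000110, col=0b10000110, row AND col = 0b10000110 = 134; 134 == 134 -> filled
(146,24): row=0b10010010, col=0b11000, row AND col = 0b10000 = 16; 16 != 24 -> empty
(108,86): row=0b1101100, col=0b1010110, row AND col = 0b1000100 = 68; 68 != 86 -> empty
(5,-5): col outside [0, 5] -> not filled
(7,0): row=0b111, col=0b0, row AND col = 0b0 = 0; 0 == 0 -> filled
(83,-4): col outside [0, 83] -> not filled
(89,63): row=0b1011001, col=0b111111, row AND col = 0b11001 = 25; 25 != 63 -> empty
(91,30): row=0b1011011, col=0b11110, row AND col = 0b11010 = 26; 26 != 30 -> empty
(195,20): row=0b11000011, col=0b10100, row AND col = 0b0 = 0; 0 != 20 -> empty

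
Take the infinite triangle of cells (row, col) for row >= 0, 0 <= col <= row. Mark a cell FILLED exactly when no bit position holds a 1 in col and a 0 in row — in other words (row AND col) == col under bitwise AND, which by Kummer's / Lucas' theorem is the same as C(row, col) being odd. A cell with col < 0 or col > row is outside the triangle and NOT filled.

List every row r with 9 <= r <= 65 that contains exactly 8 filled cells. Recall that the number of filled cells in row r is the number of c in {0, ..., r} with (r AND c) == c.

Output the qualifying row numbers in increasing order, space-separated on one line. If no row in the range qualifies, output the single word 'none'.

Row r has 2^popcount(r) filled cells, so we need popcount(r) = log2(8) = 3.
Scan r = 9..65 and keep those with exactly 3 one-bits:
r=9=1001 popcount=2 -> skip
r=10=1010 popcount=2 -> skip
r=11=1011 popcount=3 -> KEEP
r=12=1100 popcount=2 -> skip
r=13=1101 popcount=3 -> KEEP
r=14=1110 popcount=3 -> KEEP
r=15=1111 popcount=4 -> skip
r=16=10000 popcount=1 -> skip
r=17=10001 popcount=2 -> skip
r=18=10010 popcount=2 -> skip
r=19=10011 popcount=3 -> KEEP
r=20=10100 popcount=2 -> skip
r=21=10101 popcount=3 -> KEEP
r=22=10110 popcount=3 -> KEEP
r=23=10111 popcount=4 -> skip
r=24=11000 popcount=2 -> skip
r=25=11001 popcount=3 -> KEEP
r=26=11010 popcount=3 -> KEEP
r=27=11011 popcount=4 -> skip
r=28=11100 popcount=3 -> KEEP
r=29=11101 popcount=4 -> skip
r=30=11110 popcount=4 -> skip
r=31=11111 popcount=5 -> skip
r=32=100000 popcount=1 -> skip
r=33=100001 popcount=2 -> skip
r=34=100010 popcount=2 -> skip
r=35=100011 popcount=3 -> KEEP
r=36=100100 popcount=2 -> skip
r=37=100101 popcount=3 -> KEEP
r=38=100110 popcount=3 -> KEEP
r=39=100111 popcount=4 -> skip
r=40=101000 popcount=2 -> skip
r=41=101001 popcount=3 -> KEEP
r=42=101010 popcount=3 -> KEEP
r=43=101011 popcount=4 -> skip
r=44=101100 popcount=3 -> KEEP
r=45=101101 popcount=4 -> skip
r=46=101110 popcount=4 -> skip
r=47=101111 popcount=5 -> skip
r=48=110000 popcount=2 -> skip
r=49=110001 popcount=3 -> KEEP
r=50=110010 popcount=3 -> KEEP
r=51=110011 popcount=4 -> skip
r=52=110100 popcount=3 -> KEEP
r=53=110101 popcount=4 -> skip
r=54=110110 popcount=4 -> skip
r=55=110111 popcount=5 -> skip
r=56=111000 popcount=3 -> KEEP
r=57=111001 popcount=4 -> skip
r=58=111010 popcount=4 -> skip
r=59=111011 popcount=5 -> skip
r=60=111100 popcount=4 -> skip
r=61=111101 popcount=5 -> skip
r=62=111110 popcount=5 -> skip
r=63=111111 popcount=6 -> skip
r=64=1000000 popcount=1 -> skip
r=65=1000001 popcount=2 -> skip
Kept rows: 11 13 14 19 21 22 25 26 28 35 37 38 41 42 44 49 50 52 56

Answer: 11 13 14 19 21 22 25 26 28 35 37 38 41 42 44 49 50 52 56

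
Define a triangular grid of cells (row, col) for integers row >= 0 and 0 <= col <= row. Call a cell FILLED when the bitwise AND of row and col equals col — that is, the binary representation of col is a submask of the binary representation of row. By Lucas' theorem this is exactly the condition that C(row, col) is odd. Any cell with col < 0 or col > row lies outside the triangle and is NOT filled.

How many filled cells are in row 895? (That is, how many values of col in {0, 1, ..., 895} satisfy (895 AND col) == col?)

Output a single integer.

895 in binary = 1101111111
popcount(895) = number of 1-bits in 1101111111 = 9
A col c satisfies (895 AND c) == c iff every set bit of c is also set in 895; each of the 9 set bits of 895 can independently be on or off in c.
count = 2^9 = 512

Answer: 512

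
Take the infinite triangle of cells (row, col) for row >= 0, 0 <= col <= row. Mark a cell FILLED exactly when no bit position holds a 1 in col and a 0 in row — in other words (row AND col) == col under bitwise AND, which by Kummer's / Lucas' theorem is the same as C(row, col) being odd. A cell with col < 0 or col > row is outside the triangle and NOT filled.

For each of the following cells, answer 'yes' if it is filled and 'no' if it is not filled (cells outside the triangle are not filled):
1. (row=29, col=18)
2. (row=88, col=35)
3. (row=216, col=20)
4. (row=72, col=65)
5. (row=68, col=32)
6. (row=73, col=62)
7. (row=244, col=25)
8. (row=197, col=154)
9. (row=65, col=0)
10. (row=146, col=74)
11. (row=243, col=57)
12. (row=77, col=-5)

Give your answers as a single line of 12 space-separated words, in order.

(29,18): row=0b11101, col=0b10010, row AND col = 0b10000 = 16; 16 != 18 -> empty
(88,35): row=0b1011000, col=0b100011, row AND col = 0b0 = 0; 0 != 35 -> empty
(216,20): row=0b11011000, col=0b10100, row AND col = 0b10000 = 16; 16 != 20 -> empty
(72,65): row=0b1001000, col=0b1000001, row AND col = 0b1000000 = 64; 64 != 65 -> empty
(68,32): row=0b1000100, col=0b100000, row AND col = 0b0 = 0; 0 != 32 -> empty
(73,62): row=0b1001001, col=0b111110, row AND col = 0b1000 = 8; 8 != 62 -> empty
(244,25): row=0b11110100, col=0b11001, row AND col = 0b10000 = 16; 16 != 25 -> empty
(197,154): row=0b11000101, col=0b10011010, row AND col = 0b10000000 = 128; 128 != 154 -> empty
(65,0): row=0b1000001, col=0b0, row AND col = 0b0 = 0; 0 == 0 -> filled
(146,74): row=0b10010010, col=0b1001010, row AND col = 0b10 = 2; 2 != 74 -> empty
(243,57): row=0b11110011, col=0b111001, row AND col = 0b110001 = 49; 49 != 57 -> empty
(77,-5): col outside [0, 77] -> not filled

Answer: no no no no no no no no yes no no no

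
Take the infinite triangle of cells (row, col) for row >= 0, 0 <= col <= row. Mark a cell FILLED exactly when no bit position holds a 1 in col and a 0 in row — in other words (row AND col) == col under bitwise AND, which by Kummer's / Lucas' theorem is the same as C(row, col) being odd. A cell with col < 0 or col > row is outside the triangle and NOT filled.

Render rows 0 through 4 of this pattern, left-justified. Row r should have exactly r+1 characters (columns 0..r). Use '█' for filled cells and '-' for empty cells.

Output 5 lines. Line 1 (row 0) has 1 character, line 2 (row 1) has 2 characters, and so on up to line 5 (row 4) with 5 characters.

Answer: █
██
█-█
████
█---█

Derivation:
r0=0: █
r1=1: ██
r2=10: █-█
r3=11: ████
r4=100: █---█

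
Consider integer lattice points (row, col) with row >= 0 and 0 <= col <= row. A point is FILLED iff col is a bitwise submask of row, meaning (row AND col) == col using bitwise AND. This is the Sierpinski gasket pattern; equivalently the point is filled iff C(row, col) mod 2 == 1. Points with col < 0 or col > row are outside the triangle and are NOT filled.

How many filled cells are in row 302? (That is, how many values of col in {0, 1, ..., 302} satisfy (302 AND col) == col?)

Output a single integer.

302 in binary = 100101110
popcount(302) = number of 1-bits in 100101110 = 5
A col c satisfies (302 AND c) == c iff every set bit of c is also set in 302; each of the 5 set bits of 302 can independently be on or off in c.
count = 2^5 = 32

Answer: 32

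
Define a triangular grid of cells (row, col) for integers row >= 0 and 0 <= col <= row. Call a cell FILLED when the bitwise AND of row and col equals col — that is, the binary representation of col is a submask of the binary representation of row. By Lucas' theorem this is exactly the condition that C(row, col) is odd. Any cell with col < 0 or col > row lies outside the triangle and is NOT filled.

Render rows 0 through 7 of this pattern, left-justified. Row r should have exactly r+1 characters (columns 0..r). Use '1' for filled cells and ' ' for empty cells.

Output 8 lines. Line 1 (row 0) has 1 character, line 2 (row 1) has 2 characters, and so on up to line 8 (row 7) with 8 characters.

r0=0: 1
r1=1: 11
r2=10: 1 1
r3=11: 1111
r4=100: 1   1
r5=101: 11  11
r6=110: 1 1 1 1
r7=111: 11111111

Answer: 1
11
1 1
1111
1   1
11  11
1 1 1 1
11111111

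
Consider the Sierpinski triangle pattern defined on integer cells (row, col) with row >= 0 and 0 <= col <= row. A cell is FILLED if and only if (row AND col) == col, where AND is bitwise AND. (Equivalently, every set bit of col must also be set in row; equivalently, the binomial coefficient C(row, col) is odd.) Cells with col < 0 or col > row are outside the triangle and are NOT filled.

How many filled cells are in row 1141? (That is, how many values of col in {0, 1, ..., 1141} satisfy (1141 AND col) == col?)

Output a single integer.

1141 in binary = 10001110101
popcount(1141) = number of 1-bits in 10001110101 = 6
A col c satisfies (1141 AND c) == c iff every set bit of c is also set in 1141; each of the 6 set bits of 1141 can independently be on or off in c.
count = 2^6 = 64

Answer: 64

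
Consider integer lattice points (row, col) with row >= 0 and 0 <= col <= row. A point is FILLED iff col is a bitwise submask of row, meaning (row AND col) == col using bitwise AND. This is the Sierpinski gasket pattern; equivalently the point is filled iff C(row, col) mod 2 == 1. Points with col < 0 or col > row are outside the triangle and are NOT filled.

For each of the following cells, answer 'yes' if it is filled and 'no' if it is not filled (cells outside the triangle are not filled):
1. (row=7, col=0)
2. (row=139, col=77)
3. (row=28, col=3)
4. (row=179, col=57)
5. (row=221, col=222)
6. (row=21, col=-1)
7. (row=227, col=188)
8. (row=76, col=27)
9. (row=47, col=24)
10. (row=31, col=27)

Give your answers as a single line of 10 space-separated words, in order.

(7,0): row=0b111, col=0b0, row AND col = 0b0 = 0; 0 == 0 -> filled
(139,77): row=0b10001011, col=0b1001101, row AND col = 0b1001 = 9; 9 != 77 -> empty
(28,3): row=0b11100, col=0b11, row AND col = 0b0 = 0; 0 != 3 -> empty
(179,57): row=0b10110011, col=0b111001, row AND col = 0b110001 = 49; 49 != 57 -> empty
(221,222): col outside [0, 221] -> not filled
(21,-1): col outside [0, 21] -> not filled
(227,188): row=0b11100011, col=0b10111100, row AND col = 0b10100000 = 160; 160 != 188 -> empty
(76,27): row=0b1001100, col=0b11011, row AND col = 0b1000 = 8; 8 != 27 -> empty
(47,24): row=0b101111, col=0b11000, row AND col = 0b1000 = 8; 8 != 24 -> empty
(31,27): row=0b11111, col=0b11011, row AND col = 0b11011 = 27; 27 == 27 -> filled

Answer: yes no no no no no no no no yes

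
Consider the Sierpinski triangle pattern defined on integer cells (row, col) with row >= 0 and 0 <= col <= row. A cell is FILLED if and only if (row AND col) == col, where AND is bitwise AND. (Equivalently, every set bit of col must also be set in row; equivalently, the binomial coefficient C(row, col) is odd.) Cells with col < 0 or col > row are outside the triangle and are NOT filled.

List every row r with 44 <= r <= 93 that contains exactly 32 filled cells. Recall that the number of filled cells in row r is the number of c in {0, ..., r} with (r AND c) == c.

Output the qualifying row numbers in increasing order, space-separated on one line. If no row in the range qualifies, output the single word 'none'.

Row r has 2^popcount(r) filled cells, so we need popcount(r) = log2(32) = 5.
Scan r = 44..93 and keep those with exactly 5 one-bits:
r=44=101100 popcount=3 -> skip
r=45=101101 popcount=4 -> skip
r=46=101110 popcount=4 -> skip
r=47=101111 popcount=5 -> KEEP
r=48=110000 popcount=2 -> skip
r=49=110001 popcount=3 -> skip
r=50=110010 popcount=3 -> skip
r=51=110011 popcount=4 -> skip
r=52=110100 popcount=3 -> skip
r=53=110101 popcount=4 -> skip
r=54=110110 popcount=4 -> skip
r=55=110111 popcount=5 -> KEEP
r=56=111000 popcount=3 -> skip
r=57=111001 popcount=4 -> skip
r=58=111010 popcount=4 -> skip
r=59=111011 popcount=5 -> KEEP
r=60=111100 popcount=4 -> skip
r=61=111101 popcount=5 -> KEEP
r=62=111110 popcount=5 -> KEEP
r=63=111111 popcount=6 -> skip
r=64=1000000 popcount=1 -> skip
r=65=1000001 popcount=2 -> skip
r=66=1000010 popcount=2 -> skip
r=67=1000011 popcount=3 -> skip
r=68=1000100 popcount=2 -> skip
r=69=1000101 popcount=3 -> skip
r=70=1000110 popcount=3 -> skip
r=71=1000111 popcount=4 -> skip
r=72=1001000 popcount=2 -> skip
r=73=1001001 popcount=3 -> skip
r=74=1001010 popcount=3 -> skip
r=75=1001011 popcount=4 -> skip
r=76=1001100 popcount=3 -> skip
r=77=1001101 popcount=4 -> skip
r=78=1001110 popcount=4 -> skip
r=79=1001111 popcount=5 -> KEEP
r=80=1010000 popcount=2 -> skip
r=81=1010001 popcount=3 -> skip
r=82=1010010 popcount=3 -> skip
r=83=1010011 popcount=4 -> skip
r=84=1010100 popcount=3 -> skip
r=85=1010101 popcount=4 -> skip
r=86=1010110 popcount=4 -> skip
r=87=1010111 popcount=5 -> KEEP
r=88=1011000 popcount=3 -> skip
r=89=1011001 popcount=4 -> skip
r=90=1011010 popcount=4 -> skip
r=91=1011011 popcount=5 -> KEEP
r=92=1011100 popcount=4 -> skip
r=93=1011101 popcount=5 -> KEEP
Kept rows: 47 55 59 61 62 79 87 91 93

Answer: 47 55 59 61 62 79 87 91 93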